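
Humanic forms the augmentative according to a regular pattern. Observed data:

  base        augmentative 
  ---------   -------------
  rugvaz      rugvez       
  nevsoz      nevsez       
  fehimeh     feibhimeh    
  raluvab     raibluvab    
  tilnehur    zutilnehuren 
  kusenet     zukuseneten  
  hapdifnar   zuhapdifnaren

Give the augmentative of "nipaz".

rugvaz and raluvab both have last vowel 'a' yet inflect differently (rugvez, raibluvab), so the last vowel is not what conditions the rule; the final letter is.
"nipaz" ends in -z. The stems ending in -z (rugvaz → rugvez, nevsoz → nevsez) change the last vowel to 'e'.
The other patterns: stems ending in -b or -h insert -ib- after the first vowel; stems ending in -r or -t add zu- … -en around the stem.
So nipaz → nipez.

nipez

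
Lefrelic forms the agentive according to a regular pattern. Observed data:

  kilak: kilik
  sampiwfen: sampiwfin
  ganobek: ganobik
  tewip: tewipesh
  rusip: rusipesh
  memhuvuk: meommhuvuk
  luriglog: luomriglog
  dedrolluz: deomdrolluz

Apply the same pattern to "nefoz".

kilak and memhuvuk both end in -k yet inflect differently (kilik, meommhuvuk), so the final letter is not what conditions the rule; the last vowel is.
"nefoz" has last vowel 'o'. The one such stem in the data (luriglog → luomriglog) inserts -om- after the first vowel (as do memhuvuk, dedrolluz), so the same rule applies.
So nefoz → neomfoz.

neomfoz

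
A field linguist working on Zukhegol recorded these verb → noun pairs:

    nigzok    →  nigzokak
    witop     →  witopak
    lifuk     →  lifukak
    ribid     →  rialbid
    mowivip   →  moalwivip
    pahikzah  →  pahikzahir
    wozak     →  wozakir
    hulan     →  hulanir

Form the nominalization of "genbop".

genbopak

"genbop" has last vowel 'o'. The stems whose last vowel is 'o' (nigzok → nigzokak, witop → witopak) add -ak.
So genbop → genbopak.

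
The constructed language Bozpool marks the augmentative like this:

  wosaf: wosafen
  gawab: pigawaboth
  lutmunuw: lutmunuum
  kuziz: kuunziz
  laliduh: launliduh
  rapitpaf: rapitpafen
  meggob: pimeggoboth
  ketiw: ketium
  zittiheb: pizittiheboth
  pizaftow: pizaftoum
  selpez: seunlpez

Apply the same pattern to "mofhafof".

mofhafofen

pizaftow and meggob both have last vowel 'o' yet inflect differently (pizaftoum, pimeggoboth), so the last vowel is not what conditions the rule; the final letter is.
"mofhafof" ends in -f. The stems ending in -f (rapitpaf → rapitpafen, wosaf → wosafen) add -en.
So mofhafof → mofhafofen.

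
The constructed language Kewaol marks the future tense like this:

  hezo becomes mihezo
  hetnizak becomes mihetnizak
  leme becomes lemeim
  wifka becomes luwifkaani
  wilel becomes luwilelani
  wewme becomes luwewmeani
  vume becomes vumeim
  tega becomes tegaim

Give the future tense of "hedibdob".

"hedibdob" begins with h-. The stems beginning with h- (hezo → mihezo, hetnizak → mihetnizak) add the prefix mi-.
The other patterns: stems beginning with w- add lu- … -ani around the stem; stems beginning with l-, t- or v- add -im.
So hedibdob → mihedibdob.

mihedibdob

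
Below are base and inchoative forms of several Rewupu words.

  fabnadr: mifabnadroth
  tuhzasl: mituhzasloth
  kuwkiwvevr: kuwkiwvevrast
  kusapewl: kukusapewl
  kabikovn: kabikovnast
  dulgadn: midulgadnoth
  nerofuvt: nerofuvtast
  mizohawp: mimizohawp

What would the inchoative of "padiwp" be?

kabikovn and dulgadn both end in -n yet inflect differently (kabikovnast, midulgadnoth), so the final letter is not what conditions the rule; the second-to-last letter is.
"padiwp" has second-to-last letter 'w'. The stems whose second-to-last letter is 'w' (kusapewl → kukusapewl, mizohawp → mimizohawp) repeat the first consonant+vowel as a prefix.
So padiwp → papadiwp.

papadiwp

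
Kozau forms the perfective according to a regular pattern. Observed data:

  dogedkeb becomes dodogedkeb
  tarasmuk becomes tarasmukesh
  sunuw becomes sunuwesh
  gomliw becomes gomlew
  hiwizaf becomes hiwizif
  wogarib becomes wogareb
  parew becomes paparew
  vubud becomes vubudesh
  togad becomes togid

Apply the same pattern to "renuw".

dogedkeb and wogarib both end in -b yet inflect differently (dodogedkeb, wogareb), so the final letter is not what conditions the rule; the last vowel is.
"renuw" has last vowel 'u'. The stems whose last vowel is 'u' (vubud → vubudesh, sunuw → sunuwesh, tarasmuk → tarasmukesh) add -esh.
So renuw → renuwesh.

renuwesh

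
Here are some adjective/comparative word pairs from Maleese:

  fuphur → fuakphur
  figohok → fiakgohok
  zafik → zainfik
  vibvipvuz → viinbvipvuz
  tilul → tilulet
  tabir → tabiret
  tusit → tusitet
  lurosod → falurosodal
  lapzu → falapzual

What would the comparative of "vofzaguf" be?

figohok and zafik both end in -k yet inflect differently (fiakgohok, zainfik), so the final letter is not what conditions the rule; the first letter is.
"vofzaguf" begins with v-. The one such stem in the data (vibvipvuz → viinbvipvuz) inserts -in- after the first vowel (as does zafik), so the same rule applies.
The other patterns: stems beginning with f- insert -ak- after the first vowel; stems beginning with t- add -et; stems beginning with l- add fa- … -al around the stem.
So vofzaguf → voinfzaguf.

voinfzaguf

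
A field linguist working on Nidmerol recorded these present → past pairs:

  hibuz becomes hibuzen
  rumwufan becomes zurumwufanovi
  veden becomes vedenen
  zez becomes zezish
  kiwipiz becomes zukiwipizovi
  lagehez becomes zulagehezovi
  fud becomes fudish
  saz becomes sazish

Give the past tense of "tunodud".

zutunodudovi

"tunodud" has 3 vowels. The stems with 3 vowels (rumwufan → zurumwufanovi, kiwipiz → zukiwipizovi, lagehez → zulagehezovi) add zu- … -ovi around the stem.
The other patterns: stems with 1 vowel add -ish; stems with 2 vowels add -en.
So tunodud → zutunodudovi.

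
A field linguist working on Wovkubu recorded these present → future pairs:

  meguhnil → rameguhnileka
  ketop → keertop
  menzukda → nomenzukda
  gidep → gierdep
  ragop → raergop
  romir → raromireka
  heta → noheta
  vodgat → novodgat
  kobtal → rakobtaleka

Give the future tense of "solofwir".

menzukda and kobtal both have last vowel 'a' yet inflect differently (nomenzukda, rakobtaleka), so the last vowel is not what conditions the rule; the final letter is.
"solofwir" ends in -r. The one such stem in the data (romir → raromireka) adds ra- … -eka around the stem, so the same rule applies.
So solofwir → rasolofwireka.

rasolofwireka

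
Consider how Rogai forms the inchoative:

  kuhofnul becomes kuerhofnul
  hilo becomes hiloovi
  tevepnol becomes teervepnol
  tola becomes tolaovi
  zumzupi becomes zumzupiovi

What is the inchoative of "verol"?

hilo and tevepnol both have last vowel 'o' yet inflect differently (hiloovi, teervepnol), so the last vowel is not what conditions the rule; whether the stem ends in a vowel or a consonant is.
"verol" ends in a consonant. The stems ending in a consonant (kuhofnul → kuerhofnul, tevepnol → teervepnol) insert -er- after the first vowel.
The other pattern: stems ending in a vowel add -ovi.
So verol → veerrol.

veerrol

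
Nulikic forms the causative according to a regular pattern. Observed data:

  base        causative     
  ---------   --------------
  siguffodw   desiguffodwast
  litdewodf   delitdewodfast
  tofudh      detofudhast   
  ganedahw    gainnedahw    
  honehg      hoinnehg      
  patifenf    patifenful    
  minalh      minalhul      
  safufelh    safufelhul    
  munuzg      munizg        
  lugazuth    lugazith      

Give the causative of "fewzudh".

siguffodw and ganedahw both end in -w yet inflect differently (desiguffodwast, gainnedahw), so the final letter is not what conditions the rule; the second-to-last letter is.
"fewzudh" has second-to-last letter 'd'. The stems whose second-to-last letter is 'd' (siguffodw → desiguffodwast, litdewodf → delitdewodfast, tofudh → detofudhast) add de- … -ast around the stem.
The other patterns: stems whose second-to-last letter is 'h' insert -in- after the first vowel; stems whose second-to-last letter is 'l' or 'n' add -ul; stems whose second-to-last letter is 't' or 'z' change the last vowel to 'i'.
So fewzudh → defewzudhast.

defewzudhast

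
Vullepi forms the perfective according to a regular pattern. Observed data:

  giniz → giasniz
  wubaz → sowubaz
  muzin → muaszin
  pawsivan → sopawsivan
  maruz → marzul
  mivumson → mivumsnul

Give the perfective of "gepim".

pawsivan and muzin both end in -n yet inflect differently (sopawsivan, muaszin), so the final letter is not what conditions the rule; the last vowel is.
"gepim" has last vowel 'i'. The stems whose last vowel is 'i' (muzin → muaszin, giniz → giasniz) insert -as- after the first vowel.
So gepim → geaspim.

geaspim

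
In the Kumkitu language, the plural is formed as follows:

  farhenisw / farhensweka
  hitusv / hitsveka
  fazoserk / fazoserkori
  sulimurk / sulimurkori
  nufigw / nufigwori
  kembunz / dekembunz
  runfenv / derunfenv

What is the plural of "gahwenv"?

farhenisw and nufigw both end in -w yet inflect differently (farhensweka, nufigwori), so the final letter is not what conditions the rule; the second-to-last letter is.
"gahwenv" has second-to-last letter 'n'. The stems whose second-to-last letter is 'n' (kembunz → dekembunz, runfenv → derunfenv) add the prefix de-.
So gahwenv → degahwenv.

degahwenv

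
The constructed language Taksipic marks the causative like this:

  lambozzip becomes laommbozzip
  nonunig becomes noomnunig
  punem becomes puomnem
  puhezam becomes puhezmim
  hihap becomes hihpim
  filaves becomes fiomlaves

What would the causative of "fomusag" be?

"fomusag" has last vowel 'a'. The stems whose last vowel is 'a' (puhezam → puhezmim, hihap → hihpim) delete the last vowel and add -im.
So fomusag → fomusgim.

fomusgim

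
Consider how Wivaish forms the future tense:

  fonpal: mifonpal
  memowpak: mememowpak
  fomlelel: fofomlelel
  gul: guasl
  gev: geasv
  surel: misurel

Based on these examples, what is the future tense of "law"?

gul and fonpal both end in -l yet inflect differently (guasl, mifonpal), so the final letter is not what conditions the rule; the number of vowels is.
"law" has 1 vowel. The stems with 1 vowel (gul → guasl, gev → geasv) insert -as- after the first vowel.
The other patterns: stems with 2 vowels add the prefix mi-; stems with 3 vowels repeat the first consonant+vowel as a prefix.
So law → laasw.

laasw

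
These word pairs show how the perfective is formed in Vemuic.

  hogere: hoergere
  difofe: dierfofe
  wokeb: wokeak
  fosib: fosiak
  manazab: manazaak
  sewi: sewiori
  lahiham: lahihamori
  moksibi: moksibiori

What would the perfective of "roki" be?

"roki" ends in -i. The stems ending in -i (sewi → sewiori, moksibi → moksibiori) add -ori.
The other patterns: stems ending in -e insert -er- after the first vowel; stems ending in -b drop the final letter and add -ak.
So roki → rokiori.

rokiori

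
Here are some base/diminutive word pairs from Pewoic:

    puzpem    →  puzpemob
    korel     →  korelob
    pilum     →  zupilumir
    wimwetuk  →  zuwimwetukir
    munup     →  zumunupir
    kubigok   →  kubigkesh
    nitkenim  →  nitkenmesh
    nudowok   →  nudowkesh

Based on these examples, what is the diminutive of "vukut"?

zuvukutir

puzpem and pilum both end in -m yet inflect differently (puzpemob, zupilumir), so the final letter is not what conditions the rule; the last vowel is.
"vukut" has last vowel 'u'. The stems whose last vowel is 'u' (pilum → zupilumir, wimwetuk → zuwimwetukir, munup → zumunupir) add zu- … -ir around the stem.
So vukut → zuvukutir.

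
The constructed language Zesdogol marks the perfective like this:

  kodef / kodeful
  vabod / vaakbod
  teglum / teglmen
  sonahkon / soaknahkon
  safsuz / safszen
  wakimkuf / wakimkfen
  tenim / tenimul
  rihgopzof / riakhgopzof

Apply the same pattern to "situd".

sitden

rihgopzof and wakimkuf both end in -f yet inflect differently (riakhgopzof, wakimkfen), so the final letter is not what conditions the rule; the last vowel is.
"situd" has last vowel 'u'. The stems whose last vowel is 'u' (wakimkuf → wakimkfen, teglum → teglmen, safsuz → safszen) delete the last vowel and add -en.
The other patterns: stems whose last vowel is 'o' insert -ak- after the first vowel; stems whose last vowel is 'e' or 'i' add -ul.
So situd → sitden.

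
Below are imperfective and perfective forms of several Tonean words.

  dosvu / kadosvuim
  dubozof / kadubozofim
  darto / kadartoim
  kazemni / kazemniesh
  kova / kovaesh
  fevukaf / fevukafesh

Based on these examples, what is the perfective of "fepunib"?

dubozof and fevukaf both end in -f yet inflect differently (kadubozofim, fevukafesh), so the final letter is not what conditions the rule; the first letter is.
"fepunib" begins with f-. The one such stem in the data (fevukaf → fevukafesh) adds -esh, so the same rule applies.
The other pattern: stems beginning with d- add ka- … -im around the stem.
So fepunib → fepunibesh.

fepunibesh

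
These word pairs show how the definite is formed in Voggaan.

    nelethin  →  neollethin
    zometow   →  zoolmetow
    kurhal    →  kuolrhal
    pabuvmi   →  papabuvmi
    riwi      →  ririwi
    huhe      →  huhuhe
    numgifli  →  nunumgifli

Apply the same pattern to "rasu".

rarasu

nelethin and pabuvmi both have last vowel 'i' yet inflect differently (neollethin, papabuvmi), so the last vowel is not what conditions the rule; whether the stem ends in a vowel or a consonant is.
"rasu" ends in a vowel. The stems ending in a vowel (pabuvmi → papabuvmi, riwi → ririwi, huhe → huhuhe) repeat the first consonant+vowel as a prefix.
The other pattern: stems ending in a consonant insert -ol- after the first vowel.
So rasu → rarasu.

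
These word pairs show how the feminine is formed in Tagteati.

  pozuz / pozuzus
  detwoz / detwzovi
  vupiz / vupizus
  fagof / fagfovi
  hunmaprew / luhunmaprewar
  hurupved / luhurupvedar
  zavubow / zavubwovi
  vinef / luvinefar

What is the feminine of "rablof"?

fagof and vinef both end in -f yet inflect differently (fagfovi, luvinefar), so the final letter is not what conditions the rule; the last vowel is.
"rablof" has last vowel 'o'. The stems whose last vowel is 'o' (fagof → fagfovi, zavubow → zavubwovi, detwoz → detwzovi) delete the last vowel and add -ovi.
So rablof → rablfovi.

rablfovi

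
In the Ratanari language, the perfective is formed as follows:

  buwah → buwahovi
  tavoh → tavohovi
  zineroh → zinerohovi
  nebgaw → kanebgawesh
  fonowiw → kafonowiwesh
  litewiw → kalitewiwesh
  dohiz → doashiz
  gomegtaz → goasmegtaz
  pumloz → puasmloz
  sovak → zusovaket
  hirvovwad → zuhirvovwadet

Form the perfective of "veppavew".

buwah and nebgaw both have last vowel 'a' yet inflect differently (buwahovi, kanebgawesh), so the last vowel is not what conditions the rule; the final letter is.
"veppavew" ends in -w. The stems ending in -w (nebgaw → kanebgawesh, fonowiw → kafonowiwesh, litewiw → kalitewiwesh) add ka- … -esh around the stem.
So veppavew → kaveppavewesh.

kaveppavewesh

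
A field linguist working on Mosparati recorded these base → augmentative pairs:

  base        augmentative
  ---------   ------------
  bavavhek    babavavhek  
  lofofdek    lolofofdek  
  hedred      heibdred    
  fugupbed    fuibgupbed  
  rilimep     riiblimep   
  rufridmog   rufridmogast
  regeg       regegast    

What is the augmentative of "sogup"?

"sogup" ends in -p. The one such stem in the data (rilimep → riiblimep) inserts -ib- after the first vowel (as do hedred, fugupbed), so the same rule applies.
The other patterns: stems ending in -k repeat the first consonant+vowel as a prefix; stems ending in -g add -ast.
So sogup → soibgup.

soibgup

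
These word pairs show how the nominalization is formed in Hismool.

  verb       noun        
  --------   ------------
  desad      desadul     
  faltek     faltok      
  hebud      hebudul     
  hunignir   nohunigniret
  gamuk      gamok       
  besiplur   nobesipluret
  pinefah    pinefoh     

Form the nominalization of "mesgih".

mesgoh

"mesgih" ends in -h. The one such stem in the data (pinefah → pinefoh) changes the last vowel to 'o' (as do faltek, gamuk), so the same rule applies.
So mesgih → mesgoh.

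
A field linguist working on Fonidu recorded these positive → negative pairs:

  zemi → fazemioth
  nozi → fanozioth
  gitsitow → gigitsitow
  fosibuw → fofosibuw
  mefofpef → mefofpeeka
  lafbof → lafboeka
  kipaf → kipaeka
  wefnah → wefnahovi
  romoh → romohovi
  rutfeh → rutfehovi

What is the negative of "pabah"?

pabahovi

"pabah" ends in -h. The stems ending in -h (wefnah → wefnahovi, romoh → romohovi, rutfeh → rutfehovi) add -ovi.
So pabah → pabahovi.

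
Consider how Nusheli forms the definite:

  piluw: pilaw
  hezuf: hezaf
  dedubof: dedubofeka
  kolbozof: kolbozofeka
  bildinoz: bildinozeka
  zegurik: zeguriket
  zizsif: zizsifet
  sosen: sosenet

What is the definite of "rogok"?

rogokeka

hezuf and dedubof both end in -f yet inflect differently (hezaf, dedubofeka), so the final letter is not what conditions the rule; the last vowel is.
"rogok" has last vowel 'o'. The stems whose last vowel is 'o' (dedubof → dedubofeka, kolbozof → kolbozofeka, bildinoz → bildinozeka) add -eka.
The other patterns: stems whose last vowel is 'u' change the last vowel to 'a'; stems whose last vowel is 'e' or 'i' add -et.
So rogok → rogokeka.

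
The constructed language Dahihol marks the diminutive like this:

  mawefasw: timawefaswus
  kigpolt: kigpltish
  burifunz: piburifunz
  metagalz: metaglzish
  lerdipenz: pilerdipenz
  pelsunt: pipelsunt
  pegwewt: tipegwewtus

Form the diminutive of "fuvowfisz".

tifuvowfiszus

"fuvowfisz" has second-to-last letter 's'. The one such stem in the data (mawefasw → timawefaswus) adds ti- … -us around the stem, so the same rule applies.
The other patterns: stems whose second-to-last letter is 'l' delete the last vowel and add -ish; stems whose second-to-last letter is 'n' add the prefix pi-.
So fuvowfisz → tifuvowfiszus.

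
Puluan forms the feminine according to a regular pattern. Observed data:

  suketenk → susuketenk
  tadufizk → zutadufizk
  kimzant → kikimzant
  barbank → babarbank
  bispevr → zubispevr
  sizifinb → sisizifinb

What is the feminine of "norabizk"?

zunorabizk

"norabizk" has second-to-last letter 'z'. The one such stem in the data (tadufizk → zutadufizk) adds the prefix zu-, so the same rule applies.
The other pattern: stems whose second-to-last letter is 'n' repeat the first consonant+vowel as a prefix.
So norabizk → zunorabizk.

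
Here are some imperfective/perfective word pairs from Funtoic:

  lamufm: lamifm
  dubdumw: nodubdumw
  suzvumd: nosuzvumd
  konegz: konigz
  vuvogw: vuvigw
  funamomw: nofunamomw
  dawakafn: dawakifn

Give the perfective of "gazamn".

"gazamn" has second-to-last letter 'm'. The stems whose second-to-last letter is 'm' (suzvumd → nosuzvumd, funamomw → nofunamomw, dubdumw → nodubdumw) add the prefix no-.
The other pattern: stems whose second-to-last letter is 'f' or 'g' change the last vowel to 'i'.
So gazamn → nogazamn.

nogazamn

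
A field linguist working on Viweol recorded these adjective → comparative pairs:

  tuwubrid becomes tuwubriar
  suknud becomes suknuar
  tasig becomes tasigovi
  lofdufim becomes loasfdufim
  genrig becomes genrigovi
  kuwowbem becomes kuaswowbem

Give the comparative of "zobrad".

"zobrad" ends in -d. The stems ending in -d (suknud → suknuar, tuwubrid → tuwubriar) drop the final letter and add -ar.
So zobrad → zobraar.

zobraar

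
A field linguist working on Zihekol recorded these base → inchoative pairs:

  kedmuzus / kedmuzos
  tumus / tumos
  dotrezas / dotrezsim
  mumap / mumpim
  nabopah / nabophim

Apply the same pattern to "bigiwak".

kedmuzus and dotrezas both end in -s yet inflect differently (kedmuzos, dotrezsim), so the final letter is not what conditions the rule; the last vowel is.
"bigiwak" has last vowel 'a'. The stems whose last vowel is 'a' (dotrezas → dotrezsim, mumap → mumpim, nabopah → nabophim) delete the last vowel and add -im.
The other pattern: stems whose last vowel is 'u' change the last vowel to 'o'.
So bigiwak → bigiwkim.

bigiwkim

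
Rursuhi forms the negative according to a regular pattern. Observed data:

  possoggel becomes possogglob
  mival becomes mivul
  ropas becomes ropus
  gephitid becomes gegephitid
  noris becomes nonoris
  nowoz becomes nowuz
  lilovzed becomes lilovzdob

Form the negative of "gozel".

gozlob

"gozel" has last vowel 'e'. The stems whose last vowel is 'e' (lilovzed → lilovzdob, possoggel → possogglob) delete the last vowel and add -ob.
The other patterns: stems whose last vowel is 'a' or 'o' change the last vowel to 'u'; stems whose last vowel is 'i' repeat the first consonant+vowel as a prefix.
So gozel → gozlob.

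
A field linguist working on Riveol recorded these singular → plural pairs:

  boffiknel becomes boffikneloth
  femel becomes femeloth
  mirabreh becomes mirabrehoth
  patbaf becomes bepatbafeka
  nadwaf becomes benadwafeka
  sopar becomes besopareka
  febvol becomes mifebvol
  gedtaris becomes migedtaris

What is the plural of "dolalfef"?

boffiknel and febvol both end in -l yet inflect differently (boffikneloth, mifebvol), so the final letter is not what conditions the rule; the last vowel is.
"dolalfef" has last vowel 'e'. The stems whose last vowel is 'e' (boffiknel → boffikneloth, femel → femeloth, mirabreh → mirabrehoth) add -oth.
The other patterns: stems whose last vowel is 'a' add be- … -eka around the stem; stems whose last vowel is 'i' or 'o' add the prefix mi-.
So dolalfef → dolalfefoth.

dolalfefoth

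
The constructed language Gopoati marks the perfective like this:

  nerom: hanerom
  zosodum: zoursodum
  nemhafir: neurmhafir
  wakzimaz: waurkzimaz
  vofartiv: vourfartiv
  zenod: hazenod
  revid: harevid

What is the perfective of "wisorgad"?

wiursorgad

"wisorgad" has 3 vowels. The stems with 3 vowels (vofartiv → vourfartiv, zosodum → zoursodum, wakzimaz → waurkzimaz) insert -ur- after the first vowel.
So wisorgad → wiursorgad.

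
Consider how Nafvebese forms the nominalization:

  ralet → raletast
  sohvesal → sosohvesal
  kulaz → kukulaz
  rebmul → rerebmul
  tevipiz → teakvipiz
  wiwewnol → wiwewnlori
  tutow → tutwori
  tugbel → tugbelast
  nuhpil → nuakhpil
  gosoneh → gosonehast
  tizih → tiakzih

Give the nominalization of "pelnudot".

sohvesal and tugbel both end in -l yet inflect differently (sosohvesal, tugbelast), so the final letter is not what conditions the rule; the last vowel is.
"pelnudot" has last vowel 'o'. The stems whose last vowel is 'o' (tutow → tutwori, wiwewnol → wiwewnlori) delete the last vowel and add -ori.
The other patterns: stems whose last vowel is 'a' or 'u' repeat the first consonant+vowel as a prefix; stems whose last vowel is 'e' add -ast; stems whose last vowel is 'i' insert -ak- after the first vowel.
So pelnudot → pelnudtori.

pelnudtori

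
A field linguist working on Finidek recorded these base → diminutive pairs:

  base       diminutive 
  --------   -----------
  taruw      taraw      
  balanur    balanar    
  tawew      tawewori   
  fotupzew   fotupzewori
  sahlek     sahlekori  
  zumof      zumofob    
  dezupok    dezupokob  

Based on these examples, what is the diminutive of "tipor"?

taruw and tawew both end in -w yet inflect differently (taraw, tawewori), so the final letter is not what conditions the rule; the last vowel is.
"tipor" has last vowel 'o'. The stems whose last vowel is 'o' (zumof → zumofob, dezupok → dezupokob) add -ob.
So tipor → tiporob.

tiporob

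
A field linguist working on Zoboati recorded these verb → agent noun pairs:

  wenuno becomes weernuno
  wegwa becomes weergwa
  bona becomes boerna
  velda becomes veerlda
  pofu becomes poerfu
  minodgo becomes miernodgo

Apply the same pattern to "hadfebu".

Every pair shown (wenuno → weernuno, wegwa → weergwa, bona → boerna, …) follows the same rule: insert -er- after the first vowel.
So hadfebu → haerdfebu.

haerdfebu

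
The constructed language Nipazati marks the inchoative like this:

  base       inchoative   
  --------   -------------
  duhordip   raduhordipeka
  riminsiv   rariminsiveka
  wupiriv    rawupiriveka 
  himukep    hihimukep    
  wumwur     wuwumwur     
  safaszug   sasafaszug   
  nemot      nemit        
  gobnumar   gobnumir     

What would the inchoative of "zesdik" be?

duhordip and himukep both end in -p yet inflect differently (raduhordipeka, hihimukep), so the final letter is not what conditions the rule; the last vowel is.
"zesdik" has last vowel 'i'. The stems whose last vowel is 'i' (duhordip → raduhordipeka, riminsiv → rariminsiveka, wupiriv → rawupiriveka) add ra- … -eka around the stem.
The other patterns: stems whose last vowel is 'e' or 'u' repeat the first consonant+vowel as a prefix; stems whose last vowel is 'a' or 'o' change the last vowel to 'i'.
So zesdik → razesdikeka.

razesdikeka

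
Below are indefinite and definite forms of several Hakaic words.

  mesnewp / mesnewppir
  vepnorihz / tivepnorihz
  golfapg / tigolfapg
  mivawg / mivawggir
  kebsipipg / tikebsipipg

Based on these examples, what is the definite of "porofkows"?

golfapg and mivawg both end in -g yet inflect differently (tigolfapg, mivawggir), so the final letter is not what conditions the rule; the second-to-last letter is.
"porofkows" has second-to-last letter 'w'. The stems whose second-to-last letter is 'w' (mesnewp → mesnewppir, mivawg → mivawggir) double the final consonant and add -ir.
So porofkows → porofkowssir.

porofkowssir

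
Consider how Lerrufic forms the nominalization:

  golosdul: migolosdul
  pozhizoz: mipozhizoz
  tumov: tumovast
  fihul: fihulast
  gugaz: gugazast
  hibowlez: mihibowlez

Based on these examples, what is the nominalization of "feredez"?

miferedez

golosdul and fihul both end in -l yet inflect differently (migolosdul, fihulast), so the final letter is not what conditions the rule; the number of vowels is.
"feredez" has 3 vowels. The stems with 3 vowels (pozhizoz → mipozhizoz, hibowlez → mihibowlez, golosdul → migolosdul) add the prefix mi-.
So feredez → miferedez.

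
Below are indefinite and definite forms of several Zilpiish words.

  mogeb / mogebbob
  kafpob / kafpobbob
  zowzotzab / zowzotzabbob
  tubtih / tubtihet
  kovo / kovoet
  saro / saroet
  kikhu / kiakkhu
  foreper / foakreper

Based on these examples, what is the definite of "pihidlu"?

kafpob and kovo both have last vowel 'o' yet inflect differently (kafpobbob, kovoet), so the last vowel is not what conditions the rule; the final letter is.
"pihidlu" ends in -u. The one such stem in the data (kikhu → kiakkhu) inserts -ak- after the first vowel (as does foreper), so the same rule applies.
The other patterns: stems ending in -b double the final consonant and add -ob; stems ending in -h or -o add -et.
So pihidlu → piakhidlu.

piakhidlu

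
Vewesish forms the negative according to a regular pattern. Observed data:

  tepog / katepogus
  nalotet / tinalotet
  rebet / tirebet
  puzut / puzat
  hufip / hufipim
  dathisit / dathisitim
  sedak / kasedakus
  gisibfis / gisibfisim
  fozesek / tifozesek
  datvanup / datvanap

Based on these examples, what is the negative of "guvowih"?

guvowihim

"guvowih" has last vowel 'i'. The stems whose last vowel is 'i' (hufip → hufipim, gisibfis → gisibfisim, dathisit → dathisitim) add -im.
So guvowih → guvowihim.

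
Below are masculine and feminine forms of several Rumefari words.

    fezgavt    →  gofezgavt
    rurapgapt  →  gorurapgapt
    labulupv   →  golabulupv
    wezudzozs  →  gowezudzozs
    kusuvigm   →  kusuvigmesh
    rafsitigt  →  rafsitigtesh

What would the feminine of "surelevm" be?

gosurelevm

"surelevm" has second-to-last letter 'v'. The one such stem in the data (fezgavt → gofezgavt) adds the prefix go-, so the same rule applies.
So surelevm → gosurelevm.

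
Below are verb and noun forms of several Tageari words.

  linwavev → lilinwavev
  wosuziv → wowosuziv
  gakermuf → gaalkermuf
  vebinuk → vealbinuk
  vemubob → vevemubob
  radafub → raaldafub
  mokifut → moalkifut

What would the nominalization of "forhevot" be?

foforhevot

"forhevot" has last vowel 'o'. The one such stem in the data (vemubob → vevemubob) repeats the first consonant+vowel as a prefix (as do linwavev, wosuziv), so the same rule applies.
The other pattern: stems whose last vowel is 'u' insert -al- after the first vowel.
So forhevot → foforhevot.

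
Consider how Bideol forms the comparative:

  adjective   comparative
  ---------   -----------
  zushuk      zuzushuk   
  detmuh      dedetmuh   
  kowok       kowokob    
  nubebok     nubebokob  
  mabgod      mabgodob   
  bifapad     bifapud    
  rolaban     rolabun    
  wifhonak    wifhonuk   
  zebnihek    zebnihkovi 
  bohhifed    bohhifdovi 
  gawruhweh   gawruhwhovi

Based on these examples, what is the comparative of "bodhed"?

bodhdovi

zushuk and kowok both end in -k yet inflect differently (zuzushuk, kowokob), so the final letter is not what conditions the rule; the last vowel is.
"bodhed" has last vowel 'e'. The stems whose last vowel is 'e' (zebnihek → zebnihkovi, bohhifed → bohhifdovi, gawruhweh → gawruhwhovi) delete the last vowel and add -ovi.
So bodhed → bodhdovi.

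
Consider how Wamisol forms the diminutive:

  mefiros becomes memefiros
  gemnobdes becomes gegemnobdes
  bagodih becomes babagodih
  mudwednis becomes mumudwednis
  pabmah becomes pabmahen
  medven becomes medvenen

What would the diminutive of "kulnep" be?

"kulnep" has 2 vowels. The stems with 2 vowels (pabmah → pabmahen, medven → medvenen) add -en.
So kulnep → kulnepen.

kulnepen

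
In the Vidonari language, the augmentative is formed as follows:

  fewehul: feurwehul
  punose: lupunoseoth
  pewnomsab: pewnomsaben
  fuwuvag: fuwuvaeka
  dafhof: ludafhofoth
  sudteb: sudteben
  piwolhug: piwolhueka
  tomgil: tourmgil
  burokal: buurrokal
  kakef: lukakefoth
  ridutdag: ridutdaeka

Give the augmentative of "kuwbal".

kuurwbal

pewnomsab and fuwuvag both have last vowel 'a' yet inflect differently (pewnomsaben, fuwuvaeka), so the last vowel is not what conditions the rule; the final letter is.
"kuwbal" ends in -l. The stems ending in -l (fewehul → feurwehul, tomgil → tourmgil, burokal → buurrokal) insert -ur- after the first vowel.
The other patterns: stems ending in -b add -en; stems ending in -g drop the final letter and add -eka; stems ending in -e or -f add lu- … -oth around the stem.
So kuwbal → kuurwbal.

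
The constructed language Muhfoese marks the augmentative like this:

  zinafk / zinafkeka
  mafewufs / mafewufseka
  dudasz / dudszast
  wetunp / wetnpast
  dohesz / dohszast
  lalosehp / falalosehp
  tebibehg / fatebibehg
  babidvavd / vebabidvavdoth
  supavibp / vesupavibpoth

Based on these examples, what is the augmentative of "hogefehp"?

fahogefehp

wetunp and lalosehp both end in -p yet inflect differently (wetnpast, falalosehp), so the final letter is not what conditions the rule; the second-to-last letter is.
"hogefehp" has second-to-last letter 'h'. The stems whose second-to-last letter is 'h' (lalosehp → falalosehp, tebibehg → fatebibehg) add the prefix fa-.
So hogefehp → fahogefehp.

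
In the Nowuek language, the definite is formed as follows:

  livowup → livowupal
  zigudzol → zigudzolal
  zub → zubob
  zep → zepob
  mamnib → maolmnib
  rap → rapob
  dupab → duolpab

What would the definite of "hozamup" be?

hozamupal

zub and mamnib both end in -b yet inflect differently (zubob, maolmnib), so the final letter is not what conditions the rule; the number of vowels is.
"hozamup" has 3 vowels. The stems with 3 vowels (livowup → livowupal, zigudzol → zigudzolal) add -al.
The other patterns: stems with 1 vowel add -ob; stems with 2 vowels insert -ol- after the first vowel.
So hozamup → hozamupal.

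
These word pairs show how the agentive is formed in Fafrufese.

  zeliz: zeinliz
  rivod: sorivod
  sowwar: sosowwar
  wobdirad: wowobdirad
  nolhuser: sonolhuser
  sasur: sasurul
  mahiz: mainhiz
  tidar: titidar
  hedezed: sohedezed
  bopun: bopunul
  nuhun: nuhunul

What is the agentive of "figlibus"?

figlibusul

sasur and tidar both end in -r yet inflect differently (sasurul, titidar), so the final letter is not what conditions the rule; the last vowel is.
"figlibus" has last vowel 'u'. The stems whose last vowel is 'u' (bopun → bopunul, sasur → sasurul, nuhun → nuhunul) add -ul.
The other patterns: stems whose last vowel is 'i' insert -in- after the first vowel; stems whose last vowel is 'a' repeat the first consonant+vowel as a prefix; stems whose last vowel is 'e' or 'o' add the prefix so-.
So figlibus → figlibusul.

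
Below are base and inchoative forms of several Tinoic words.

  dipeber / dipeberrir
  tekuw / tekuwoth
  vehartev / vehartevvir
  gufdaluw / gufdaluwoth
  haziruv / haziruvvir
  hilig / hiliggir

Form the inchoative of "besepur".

tekuw and haziruv both have last vowel 'u' yet inflect differently (tekuwoth, haziruvvir), so the last vowel is not what conditions the rule; the final letter is.
"besepur" ends in -r. The one such stem in the data (dipeber → dipeberrir) doubles the final consonant and adds -ir (as do hilig, vehartev), so the same rule applies.
The other pattern: stems ending in -w add -oth.
So besepur → besepurrir.

besepurrir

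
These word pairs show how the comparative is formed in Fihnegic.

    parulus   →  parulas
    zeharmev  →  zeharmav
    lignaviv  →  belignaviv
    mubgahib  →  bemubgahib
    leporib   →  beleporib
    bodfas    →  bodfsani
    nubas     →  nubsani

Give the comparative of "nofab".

nofbani

zeharmev and lignaviv both end in -v yet inflect differently (zeharmav, belignaviv), so the final letter is not what conditions the rule; the last vowel is.
"nofab" has last vowel 'a'. The stems whose last vowel is 'a' (bodfas → bodfsani, nubas → nubsani) delete the last vowel and add -ani.
The other patterns: stems whose last vowel is 'e' or 'u' change the last vowel to 'a'; stems whose last vowel is 'i' add the prefix be-.
So nofab → nofbani.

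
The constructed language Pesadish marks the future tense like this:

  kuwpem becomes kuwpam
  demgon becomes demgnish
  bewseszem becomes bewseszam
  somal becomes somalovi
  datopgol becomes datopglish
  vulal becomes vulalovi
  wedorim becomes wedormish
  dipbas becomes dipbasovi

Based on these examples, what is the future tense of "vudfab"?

vudfabovi

bewseszem and wedorim both end in -m yet inflect differently (bewseszam, wedormish), so the final letter is not what conditions the rule; the last vowel is.
"vudfab" has last vowel 'a'. The stems whose last vowel is 'a' (vulal → vulalovi, dipbas → dipbasovi, somal → somalovi) add -ovi.
So vudfab → vudfabovi.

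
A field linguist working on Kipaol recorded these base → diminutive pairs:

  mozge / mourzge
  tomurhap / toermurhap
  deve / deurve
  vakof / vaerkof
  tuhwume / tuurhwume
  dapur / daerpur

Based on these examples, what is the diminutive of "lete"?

tuhwume and tomurhap both begin with t- yet inflect differently (tuurhwume, toermurhap), so the first letter is not what conditions the rule; whether the stem ends in a vowel or a consonant is.
"lete" ends in a vowel. The stems ending in a vowel (mozge → mourzge, deve → deurve, tuhwume → tuurhwume) insert -ur- after the first vowel.
The other pattern: stems ending in a consonant insert -er- after the first vowel.
So lete → leurte.

leurte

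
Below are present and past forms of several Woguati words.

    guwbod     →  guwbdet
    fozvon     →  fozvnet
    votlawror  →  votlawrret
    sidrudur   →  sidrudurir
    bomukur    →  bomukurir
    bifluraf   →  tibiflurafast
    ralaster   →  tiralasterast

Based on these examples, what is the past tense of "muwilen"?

votlawror and sidrudur both end in -r yet inflect differently (votlawrret, sidrudurir), so the final letter is not what conditions the rule; the last vowel is.
"muwilen" has last vowel 'e'. The one such stem in the data (ralaster → tiralasterast) adds ti- … -ast around the stem, so the same rule applies.
The other patterns: stems whose last vowel is 'o' delete the last vowel and add -et; stems whose last vowel is 'u' add -ir.
So muwilen → timuwilenast.

timuwilenast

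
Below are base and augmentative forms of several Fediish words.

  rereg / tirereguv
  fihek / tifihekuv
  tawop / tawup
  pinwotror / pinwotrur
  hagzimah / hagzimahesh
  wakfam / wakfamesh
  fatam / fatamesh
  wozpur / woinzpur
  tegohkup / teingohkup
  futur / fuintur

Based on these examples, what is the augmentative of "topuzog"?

topuzug

pinwotror and wozpur both end in -r yet inflect differently (pinwotrur, woinzpur), so the final letter is not what conditions the rule; the last vowel is.
"topuzog" has last vowel 'o'. The stems whose last vowel is 'o' (tawop → tawup, pinwotror → pinwotrur) change the last vowel to 'u'.
The other patterns: stems whose last vowel is 'e' add ti- … -uv around the stem; stems whose last vowel is 'a' add -esh; stems whose last vowel is 'u' insert -in- after the first vowel.
So topuzog → topuzug.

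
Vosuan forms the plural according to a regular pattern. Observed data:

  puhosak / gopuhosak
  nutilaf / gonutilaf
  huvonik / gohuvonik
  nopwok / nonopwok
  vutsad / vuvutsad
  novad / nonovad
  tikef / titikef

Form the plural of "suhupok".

gosuhupok

puhosak and nopwok both end in -k yet inflect differently (gopuhosak, nonopwok), so the final letter is not what conditions the rule; the number of vowels is.
"suhupok" has 3 vowels. The stems with 3 vowels (puhosak → gopuhosak, nutilaf → gonutilaf, huvonik → gohuvonik) add the prefix go-.
The other pattern: stems with 2 vowels repeat the first consonant+vowel as a prefix.
So suhupok → gosuhupok.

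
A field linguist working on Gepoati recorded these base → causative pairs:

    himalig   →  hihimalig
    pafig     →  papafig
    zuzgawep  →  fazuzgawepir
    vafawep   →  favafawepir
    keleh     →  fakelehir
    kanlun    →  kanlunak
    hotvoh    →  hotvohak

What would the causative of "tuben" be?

keleh and hotvoh both end in -h yet inflect differently (fakelehir, hotvohak), so the final letter is not what conditions the rule; the last vowel is.
"tuben" has last vowel 'e'. The stems whose last vowel is 'e' (zuzgawep → fazuzgawepir, vafawep → favafawepir, keleh → fakelehir) add fa- … -ir around the stem.
So tuben → fatubenir.

fatubenir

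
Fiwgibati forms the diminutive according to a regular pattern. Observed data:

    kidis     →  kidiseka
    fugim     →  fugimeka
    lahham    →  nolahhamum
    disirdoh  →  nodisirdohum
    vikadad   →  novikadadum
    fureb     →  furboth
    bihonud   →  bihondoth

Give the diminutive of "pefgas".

nopefgasum

"pefgas" has last vowel 'a'. The stems whose last vowel is 'a' (lahham → nolahhamum, vikadad → novikadadum) add no- … -um around the stem.
The other patterns: stems whose last vowel is 'i' add -eka; stems whose last vowel is 'e' or 'u' delete the last vowel and add -oth.
So pefgas → nopefgasum.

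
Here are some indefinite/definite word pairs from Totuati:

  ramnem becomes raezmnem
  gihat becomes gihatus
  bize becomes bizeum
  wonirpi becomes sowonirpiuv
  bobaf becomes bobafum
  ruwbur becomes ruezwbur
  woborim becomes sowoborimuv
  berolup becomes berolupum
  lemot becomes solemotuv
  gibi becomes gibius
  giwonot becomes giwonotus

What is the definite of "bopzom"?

gibi and wonirpi both end in -i yet inflect differently (gibius, sowonirpiuv), so the final letter is not what conditions the rule; the first letter is.
"bopzom" begins with b-. The stems beginning with b- (berolup → berolupum, bobaf → bobafum, bize → bizeum) add -um.
So bopzom → bopzomum.

bopzomum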